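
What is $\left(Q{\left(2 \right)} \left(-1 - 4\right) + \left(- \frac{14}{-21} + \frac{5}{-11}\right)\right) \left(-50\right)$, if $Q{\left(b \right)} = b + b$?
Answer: $\frac{32650}{33} \approx 989.39$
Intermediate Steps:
$Q{\left(b \right)} = 2 b$
$\left(Q{\left(2 \right)} \left(-1 - 4\right) + \left(- \frac{14}{-21} + \frac{5}{-11}\right)\right) \left(-50\right) = \left(2 \cdot 2 \left(-1 - 4\right) + \left(- \frac{14}{-21} + \frac{5}{-11}\right)\right) \left(-50\right) = \left(4 \left(-5\right) + \left(\left(-14\right) \left(- \frac{1}{21}\right) + 5 \left(- \frac{1}{11}\right)\right)\right) \left(-50\right) = \left(-20 + \left(\frac{2}{3} - \frac{5}{11}\right)\right) \left(-50\right) = \left(-20 + \frac{7}{33}\right) \left(-50\right) = \left(- \frac{653}{33}\right) \left(-50\right) = \frac{32650}{33}$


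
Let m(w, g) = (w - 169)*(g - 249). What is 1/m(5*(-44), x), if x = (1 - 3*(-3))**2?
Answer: 1/57961 ≈ 1.7253e-5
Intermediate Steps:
x = 100 (x = (1 + 9)**2 = 10**2 = 100)
m(w, g) = (-249 + g)*(-169 + w) (m(w, g) = (-169 + w)*(-249 + g) = (-249 + g)*(-169 + w))
1/m(5*(-44), x) = 1/(42081 - 1245*(-44) - 169*100 + 100*(5*(-44))) = 1/(42081 - 249*(-220) - 16900 + 100*(-220)) = 1/(42081 + 54780 - 16900 - 22000) = 1/57961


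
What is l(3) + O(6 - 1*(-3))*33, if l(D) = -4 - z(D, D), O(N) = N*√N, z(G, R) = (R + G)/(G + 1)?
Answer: 1771/2 ≈ 885.50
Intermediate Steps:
z(G, R) = (G + R)/(1 + G)
O(N) = N^(3/2)
l(D) = -4 - 2*D/(1 + D) (l(D) = -4 - (D + D)/(1 + D) = -4 - 2*D/(1 + D))
l(3) + O(6 - 1*(-3))*33 = 2*(-2 - 3*3)/(1 + 3) + (6 - 1*(-3))^(3/2)*33 = 2*(-2 - 9)/4 + (6 + 3)^(3/2)*33 = 2*(¼)*(-11) + 9^(3/2)*33 = -11/2 + 27*33 = -11/2 + 891 = 1771/2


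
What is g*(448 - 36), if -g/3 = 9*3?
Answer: -33372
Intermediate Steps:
g = -81 (g = -27*3 = -3*27 = -81)
g*(448 - 36) = -81*(448 - 36) = -81*412 = -33372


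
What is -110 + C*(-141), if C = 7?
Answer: -1097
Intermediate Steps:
-110 + C*(-141) = -110 + 7*(-141) = -110 - 987 = -1097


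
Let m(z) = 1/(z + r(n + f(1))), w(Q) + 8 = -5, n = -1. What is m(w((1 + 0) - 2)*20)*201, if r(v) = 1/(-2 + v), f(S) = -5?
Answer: -1608/2081 ≈ -0.77271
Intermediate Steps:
w(Q) = -13 (w(Q) = -8 - 5 = -13)
m(z) = 1/(-⅛ + z) (m(z) = 1/(z + 1/(-2 + (-1 - 5))) = 1/(z + 1/(-2 - 6)) = 1/(z + 1/(-8)) = 1/(z - ⅛) = 1/(-⅛ + z))
m(w((1 + 0) - 2)*20)*201 = (8/(-1 + 8*(-13*20)))*201 = (8/(-1 + 8*(-260)))*201 = (8/(-1 - 2080))*201 = (8/(-2081))*201 = (8*(-1/2081))*201 = -8/2081*201 = -1608/2081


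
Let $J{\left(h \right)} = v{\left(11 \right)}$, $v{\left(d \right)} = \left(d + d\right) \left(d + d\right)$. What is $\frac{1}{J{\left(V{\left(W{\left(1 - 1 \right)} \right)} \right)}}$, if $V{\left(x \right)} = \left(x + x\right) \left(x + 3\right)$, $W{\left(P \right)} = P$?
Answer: $\frac{1}{484} \approx 0.0020661$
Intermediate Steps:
$v{\left(d \right)} = 4 d^{2}$ ($v{\left(d \right)} = 2 d 2 d = 4 d^{2}$)
$V{\left(x \right)} = 2 x \left(3 + x\right)$
$J{\left(h \right)} = 484$ ($J{\left(h \right)} = 4 \cdot 11^{2} = 4 \cdot 121 = 484$)
$\frac{1}{J{\left(V{\left(W{\left(1 - 1 \right)} \right)} \right)}} = \frac{1}{484}$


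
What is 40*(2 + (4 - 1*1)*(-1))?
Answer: -40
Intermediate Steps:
40*(2 + (4 - 1*1)*(-1)) = 40*(2 + (4 - 1)*(-1)) = 40*(2 + 3*(-1)) = 40*(2 - 3) = 40*(-1) = -40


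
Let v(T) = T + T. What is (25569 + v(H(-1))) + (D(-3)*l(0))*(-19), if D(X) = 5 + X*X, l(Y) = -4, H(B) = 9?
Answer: 26651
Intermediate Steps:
D(X) = 5 + X**2
v(T) = 2*T
(25569 + v(H(-1))) + (D(-3)*l(0))*(-19) = (25569 + 2*9) + ((5 + (-3)**2)*(-4))*(-19) = (25569 + 18) + ((5 + 9)*(-4))*(-19) = 25587 + (14*(-4))*(-19) = 25587 - 56*(-19) = 25587 + 1064 = 26651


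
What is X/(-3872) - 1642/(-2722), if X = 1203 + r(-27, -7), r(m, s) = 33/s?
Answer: 2709079/9222136 ≈ 0.29376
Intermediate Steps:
X = 8388/7 (X = 1203 + 33/(-7) = 1203 + 33*(-⅐) = 1203 - 33/7 = 8388/7 ≈ 1198.3)
X/(-3872) - 1642/(-2722) = (8388/7)/(-3872) - 1642/(-2722) = (8388/7)*(-1/3872) - 1642*(-1/2722) = -2097/6776 + 821/1361 = 2709079/9222136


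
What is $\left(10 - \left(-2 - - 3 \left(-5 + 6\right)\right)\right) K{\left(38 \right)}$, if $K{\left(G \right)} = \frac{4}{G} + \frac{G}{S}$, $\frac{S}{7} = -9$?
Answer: $- \frac{596}{133} \approx -4.4812$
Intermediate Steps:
$S = -63$ ($S = 7 \left(-9\right) = -63$)
$K{\left(G \right)} = \frac{4}{G} - \frac{G}{63}$ ($K{\left(G \right)} = \frac{4}{G} + \frac{G}{-63} = \frac{4}{G} + G \left(- \frac{1}{63}\right) = \frac{4}{G} - \frac{G}{63}$)
$\left(10 - \left(-2 - - 3 \left(-5 + 6\right)\right)\right) K{\left(38 \right)} = \left(10 - \left(-2 - - 3 \left(-5 + 6\right)\right)\right) \left(\frac{4}{38} - \frac{38}{63}\right) = \left(10 - \left(-2 - \left(-3\right) 1\right)\right) \left(4 \cdot \frac{1}{38} - \frac{38}{63}\right) = \left(10 - \left(-2 - -3\right)\right) \left(\frac{2}{19} - \frac{38}{63}\right) = \left(10 - \left(-2 + 3\right)\right) \left(- \frac{596}{1197}\right) = \left(10 - 1\right) \left(- \frac{596}{1197}\right) = 9 \left(- \frac{596}{1197}\right) = - \frac{596}{133}$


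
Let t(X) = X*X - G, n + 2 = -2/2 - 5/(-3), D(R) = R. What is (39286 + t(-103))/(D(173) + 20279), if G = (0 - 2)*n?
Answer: 149677/61356 ≈ 2.4395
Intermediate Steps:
n = -4/3 (n = -2 + (-2/2 - 5/(-3)) = -2 + (-2*½ - 5*(-⅓)) = -2 + (-1 + 5/3) = -2 + ⅔ = -4/3 ≈ -1.3333)
G = 8/3 (G = (0 - 2)*(-4/3) = -2*(-4/3) = 8/3 ≈ 2.6667)
t(X) = -8/3 + X² (t(X) = X*X - 1*8/3 = X² - 8/3 = -8/3 + X²)
(39286 + t(-103))/(D(173) + 20279) = (39286 + (-8/3 + (-103)²))/(173 + 20279) = (39286 + (-8/3 + 10609))/20452 = (39286 + 31819/3)*(1/20452) = (149677/3)*(1/20452) = 149677/61356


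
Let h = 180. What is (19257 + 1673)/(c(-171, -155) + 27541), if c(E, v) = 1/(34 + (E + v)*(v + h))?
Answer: 33973576/44704551 ≈ 0.75996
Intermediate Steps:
c(E, v) = 1/(34 + (180 + v)*(E + v)) (c(E, v) = 1/(34 + (E + v)*(v + 180)) = 1/(34 + (E + v)*(180 + v)) = 1/(34 + (180 + v)*(E + v)))
(19257 + 1673)/(c(-171, -155) + 27541) = (19257 + 1673)/(1/(34 + (-155)**2 + 180*(-171) + 180*(-155) - 171*(-155)) + 27541) = 20930/(1/(34 + 24025 - 30780 - 27900 + 26505) + 27541) = 20930/(1/(-8116) + 27541) = 20930/(-1/8116 + 27541) = 20930/(223522755/8116) = 20930*(8116/223522755) = 33973576/44704551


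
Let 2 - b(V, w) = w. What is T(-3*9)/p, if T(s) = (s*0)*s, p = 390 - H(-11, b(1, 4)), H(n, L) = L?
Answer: 0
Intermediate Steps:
b(V, w) = 2 - w
p = 392 (p = 390 - (2 - 1*4) = 390 - (2 - 4) = 390 - 1*(-2) = 390 + 2 = 392)
T(s) = 0 (T(s) = 0*s = 0)
T(-3*9)/p = 0/392 = 0*(1/392) = 0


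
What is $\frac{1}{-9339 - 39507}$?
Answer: $- \frac{1}{48846} \approx -2.0473 \cdot 10^{-5}$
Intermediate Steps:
$\frac{1}{-9339 - 39507} = \frac{1}{-48846} = - \frac{1}{48846}$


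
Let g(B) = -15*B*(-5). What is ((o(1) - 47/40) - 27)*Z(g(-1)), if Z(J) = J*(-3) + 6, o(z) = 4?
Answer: -223377/40 ≈ -5584.4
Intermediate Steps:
g(B) = 75*B (g(B) = -15*B*(-5) = 75*B)
Z(J) = 6 - 3*J (Z(J) = -3*J + 6 = 6 - 3*J)
((o(1) - 47/40) - 27)*Z(g(-1)) = ((4 - 47/40) - 27)*(6 - 225*(-1)) = ((4 - 47*1/40) - 27)*(6 - 3*(-75)) = ((4 - 47/40) - 27)*(6 + 225) = (113/40 - 27)*231 = -967/40*231 = -223377/40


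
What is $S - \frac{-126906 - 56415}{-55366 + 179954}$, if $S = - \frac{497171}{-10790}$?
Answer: $\frac{31959787069}{672152260} \approx 47.548$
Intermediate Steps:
$S = \frac{497171}{10790}$ ($S = \left(-497171\right) \left(- \frac{1}{10790}\right) = \frac{497171}{10790} \approx 46.077$)
$S - \frac{-126906 - 56415}{-55366 + 179954} = \frac{497171}{10790} - \frac{-126906 - 56415}{-55366 + 179954} = \frac{497171}{10790} - - \frac{183321}{124588} = \frac{497171}{10790} + \frac{183321}{124588} = \frac{31959787069}{672152260}$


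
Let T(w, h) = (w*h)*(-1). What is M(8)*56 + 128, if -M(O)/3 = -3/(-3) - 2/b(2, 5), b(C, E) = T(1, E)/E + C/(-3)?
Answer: -1208/5 ≈ -241.60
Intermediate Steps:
T(w, h) = -h*w (T(w, h) = (h*w)*(-1) = -h*w)
b(C, E) = -1 - C/3 (b(C, E) = (-1*E*1)/E + C/(-3) = (-E)/E + C*(-⅓) = -1 - C/3)
M(O) = -33/5 (M(O) = -3*(-3/(-3) - 2/(-1 - ⅓*2)) = -3*(-3*(-⅓) - 2/(-1 - ⅔)) = -3*(1 - 2/(-5/3)) = -3*(1 - 2*(-⅗)) = -3*(1 + 6/5) = -3*11/5 = -33/5)
M(8)*56 + 128 = -33/5*56 + 128 = -1848/5 + 128 = -1208/5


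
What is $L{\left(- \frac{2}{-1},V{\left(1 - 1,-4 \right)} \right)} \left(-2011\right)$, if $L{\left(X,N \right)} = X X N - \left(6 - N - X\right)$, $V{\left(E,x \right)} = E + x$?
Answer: $48264$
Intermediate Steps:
$L{\left(X,N \right)} = -6 + N + X + N X^{2}$ ($L{\left(X,N \right)} = X^{2} N - \left(6 - N - X\right) = N X^{2} + \left(-6 + N + X\right) = -6 + N + X + N X^{2}$)
$L{\left(- \frac{2}{-1},V{\left(1 - 1,-4 \right)} \right)} \left(-2011\right) = \left(-6 + \left(\left(1 - 1\right) - 4\right) - \frac{2}{-1} + \left(\left(1 - 1\right) - 4\right) \left(- \frac{2}{-1}\right)^{2}\right) \left(-2011\right) = \left(-6 + \left(0 - 4\right) - -2 + \left(0 - 4\right) \left(\left(-2\right) \left(-1\right)\right)^{2}\right) \left(-2011\right) = \left(-6 - 4 + 2 - 4 \cdot 2^{2}\right) \left(-2011\right) = \left(-6 - 4 + 2 - 16\right) \left(-2011\right) = \left(-24\right) \left(-2011\right) = 48264$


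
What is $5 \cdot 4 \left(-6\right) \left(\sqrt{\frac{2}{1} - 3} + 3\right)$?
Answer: $-360 - 120 i \approx -360.0 - 120.0 i$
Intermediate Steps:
$5 \cdot 4 \left(-6\right) \left(\sqrt{\frac{2}{1} - 3} + 3\right) = 20 \left(-6\right) \left(\sqrt{2 \cdot 1 - 3} + 3\right) = - 120 \left(\sqrt{2 - 3} + 3\right) = - 120 \left(\sqrt{-1} + 3\right) = - 120 \left(i + 3\right) = - 120 \left(3 + i\right) = -360 - 120 i$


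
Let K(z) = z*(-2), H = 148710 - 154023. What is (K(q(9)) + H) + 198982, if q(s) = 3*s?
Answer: 193615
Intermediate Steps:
H = -5313
K(z) = -2*z
(K(q(9)) + H) + 198982 = (-6*9 - 5313) + 198982 = (-2*27 - 5313) + 198982 = (-54 - 5313) + 198982 = -5367 + 198982 = 193615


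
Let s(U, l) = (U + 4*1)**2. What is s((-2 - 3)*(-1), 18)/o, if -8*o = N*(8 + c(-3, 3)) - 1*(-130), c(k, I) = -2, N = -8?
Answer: -324/41 ≈ -7.9024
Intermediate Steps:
s(U, l) = (4 + U)**2 (s(U, l) = (U + 4)**2 = (4 + U)**2)
o = -41/4 (o = -(-8*(8 - 2) - 1*(-130))/8 = -(-8*6 + 130)/8 = -(-48 + 130)/8 = -1/8*82 = -41/4 ≈ -10.250)
s((-2 - 3)*(-1), 18)/o = (4 + (-2 - 3)*(-1))**2/(-41/4) = (4 - 5*(-1))**2*(-4/41) = (4 + 5)**2*(-4/41) = 9**2*(-4/41) = 81*(-4/41) = -324/41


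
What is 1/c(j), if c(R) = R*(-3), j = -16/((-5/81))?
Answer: -5/3888 ≈ -0.0012860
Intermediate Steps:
j = 1296/5 (j = -16/((-5*1/81)) = -16/(-5/81) = -16*(-81/5) = 1296/5 ≈ 259.20)
c(R) = -3*R
1/c(j) = 1/(-3*1296/5) = 1/(-3888/5) = -5/3888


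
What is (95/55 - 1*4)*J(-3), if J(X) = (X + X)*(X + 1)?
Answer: -300/11 ≈ -27.273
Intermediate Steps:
J(X) = 2*X*(1 + X) (J(X) = (2*X)*(1 + X) = 2*X*(1 + X))
(95/55 - 1*4)*J(-3) = (95/55 - 1*4)*(2*(-3)*(1 - 3)) = (95*(1/55) - 4)*(2*(-3)*(-2)) = (19/11 - 4)*12 = -25/11*12 = -300/11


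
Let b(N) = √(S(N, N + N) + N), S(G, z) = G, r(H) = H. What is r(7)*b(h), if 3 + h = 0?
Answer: 7*I*√6 ≈ 17.146*I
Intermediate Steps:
h = -3 (h = -3 + 0 = -3)
b(N) = √2*√N (b(N) = √(N + N) = √(2*N) = √2*√N)
r(7)*b(h) = 7*(√2*√(-3)) = 7*(√2*(I*√3)) = 7*(I*√6) = 7*I*√6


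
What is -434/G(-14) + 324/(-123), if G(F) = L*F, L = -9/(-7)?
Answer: 7925/369 ≈ 21.477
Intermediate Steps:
L = 9/7 (L = -9*(-1/7) = 9/7 ≈ 1.2857)
G(F) = 9*F/7
-434/G(-14) + 324/(-123) = -434/((9/7)*(-14)) + 324/(-123) = -434/(-18) + 324*(-1/123) = -434*(-1/18) - 108/41 = 217/9 - 108/41 = 7925/369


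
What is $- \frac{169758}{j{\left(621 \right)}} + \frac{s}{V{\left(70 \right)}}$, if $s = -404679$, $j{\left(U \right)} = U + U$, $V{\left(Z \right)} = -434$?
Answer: $\frac{23829797}{29946} \approx 795.76$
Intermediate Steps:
$j{\left(U \right)} = 2 U$
$- \frac{169758}{j{\left(621 \right)}} + \frac{s}{V{\left(70 \right)}} = - \frac{169758}{2 \cdot 621} - \frac{404679}{-434} = - \frac{169758}{1242} - - \frac{404679}{434} = \left(-169758\right) \frac{1}{1242} + \frac{404679}{434} = - \frac{9431}{69} + \frac{404679}{434} = \frac{23829797}{29946}$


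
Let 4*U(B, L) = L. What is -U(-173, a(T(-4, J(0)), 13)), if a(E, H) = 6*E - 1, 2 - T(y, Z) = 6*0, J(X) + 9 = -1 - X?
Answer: -11/4 ≈ -2.7500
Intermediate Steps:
J(X) = -10 - X (J(X) = -9 + (-1 - X) = -10 - X)
T(y, Z) = 2 (T(y, Z) = 2 - 6*0 = 2 - 1*0 = 2 + 0 = 2)
a(E, H) = -1 + 6*E
U(B, L) = L/4
-U(-173, a(T(-4, J(0)), 13)) = -(-1 + 6*2)/4 = -(-1 + 12)/4 = -11/4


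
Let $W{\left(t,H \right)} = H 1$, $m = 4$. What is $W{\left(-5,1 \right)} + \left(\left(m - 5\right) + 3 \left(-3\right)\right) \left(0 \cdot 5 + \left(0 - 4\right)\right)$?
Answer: $41$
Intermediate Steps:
$W{\left(t,H \right)} = H$
$W{\left(-5,1 \right)} + \left(\left(m - 5\right) + 3 \left(-3\right)\right) \left(0 \cdot 5 + \left(0 - 4\right)\right) = 1 + \left(\left(4 - 5\right) + 3 \left(-3\right)\right) \left(0 \cdot 5 + \left(0 - 4\right)\right) = 1 + \left(-1 - 9\right) \left(0 + \left(0 - 4\right)\right) = 1 - 10 \left(0 - 4\right) = 1 - -40 = 1 + 40 = 41$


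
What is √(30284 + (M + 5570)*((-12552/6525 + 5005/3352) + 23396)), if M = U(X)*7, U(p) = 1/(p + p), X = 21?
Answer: √69283411756211430097/729060 ≈ 11417.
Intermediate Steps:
U(p) = 1/(2*p)
M = ⅙ (M = ((½)/21)*7 = ((½)*(1/21))*7 = (1/42)*7 = ⅙ ≈ 0.16667)
√(30284 + (M + 5570)*((-12552/6525 + 5005/3352) + 23396)) = √(30284 + (⅙ + 5570)*((-12552/6525 + 5005/3352) + 23396)) = √(30284 + 33421*((-12552*1/6525 + 5005*(1/3352)) + 23396)/6) = √(30284 + 33421*((-4184/2175 + 5005/3352) + 23396)/6) = √(30284 + 33421*(-3138893/7290600 + 23396)/6) = √(30284 + (33421/6)*(170567738707/7290600)) = √(30284 + 5700544395326647/43743600) = √(5701869126509047/43743600) = √69283411756211430097/729060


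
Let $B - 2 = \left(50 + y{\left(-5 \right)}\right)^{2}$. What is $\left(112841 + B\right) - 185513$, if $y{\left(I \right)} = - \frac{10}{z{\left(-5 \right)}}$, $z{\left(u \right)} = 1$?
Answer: $-71070$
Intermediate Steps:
$y{\left(I \right)} = -10$ ($y{\left(I \right)} = - \frac{10}{1} = \left(-10\right) 1 = -10$)
$B = 1602$ ($B = 2 + \left(50 - 10\right)^{2} = 2 + 40^{2} = 2 + 1600 = 1602$)
$\left(112841 + B\right) - 185513 = \left(112841 + 1602\right) - 185513 = 114443 - 185513 = -71070$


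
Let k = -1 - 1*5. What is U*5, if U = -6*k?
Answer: 180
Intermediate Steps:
k = -6 (k = -1 - 5 = -6)
U = 36 (U = -6*(-6) = 36)
U*5 = 36*5 = 180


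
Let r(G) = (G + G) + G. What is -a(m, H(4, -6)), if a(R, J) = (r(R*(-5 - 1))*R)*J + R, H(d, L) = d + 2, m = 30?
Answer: 97170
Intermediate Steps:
H(d, L) = 2 + d
r(G) = 3*G (r(G) = 2*G + G = 3*G)
a(R, J) = R - 18*J*R² (a(R, J) = ((3*(R*(-5 - 1)))*R)*J + R = ((3*(R*(-6)))*R)*J + R = ((3*(-6*R))*R)*J + R = ((-18*R)*R)*J + R = (-18*R²)*J + R = -18*J*R² + R = R - 18*J*R²)
-a(m, H(4, -6)) = -30*(1 - 18*(2 + 4)*30) = -30*(1 - 18*6*30) = -30*(1 - 3240) = -30*(-3239) = -1*(-97170) = 97170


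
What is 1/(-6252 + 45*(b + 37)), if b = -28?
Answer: -1/5847 ≈ -0.00017103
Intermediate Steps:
1/(-6252 + 45*(b + 37)) = 1/(-6252 + 45*(-28 + 37)) = 1/(-6252 + 45*9) = 1/(-6252 + 405) = 1/(-5847) = -1/5847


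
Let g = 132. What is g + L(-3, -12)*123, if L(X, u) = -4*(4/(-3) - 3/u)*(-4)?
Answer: -2000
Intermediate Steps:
L(X, u) = -64/3 - 48/u (L(X, u) = -4*(4*(-1/3) - 3/u)*(-4) = -4*(-4/3 - 3/u)*(-4) = (16/3 + 12/u)*(-4) = -64/3 - 48/u)
g + L(-3, -12)*123 = 132 + (-64/3 - 48/(-12))*123 = 132 + (-64/3 - 48*(-1/12))*123 = 132 + (-64/3 + 4)*123 = 132 - 52/3*123 = 132 - 2132 = -2000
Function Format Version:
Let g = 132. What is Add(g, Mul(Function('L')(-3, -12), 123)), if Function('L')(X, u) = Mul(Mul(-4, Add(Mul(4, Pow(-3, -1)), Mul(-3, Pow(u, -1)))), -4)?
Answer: -2000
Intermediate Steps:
Function('L')(X, u) = Add(Rational(-64, 3), Mul(-48, Pow(u, -1))) (Function('L')(X, u) = Mul(Mul(-4, Add(Mul(4, Rational(-1, 3)), Mul(-3, Pow(u, -1)))), -4) = Mul(Mul(-4, Add(Rational(-4, 3), Mul(-3, Pow(u, -1)))), -4) = Mul(Add(Rational(16, 3), Mul(12, Pow(u, -1))), -4) = Add(Rational(-64, 3), Mul(-48, Pow(u, -1))))
Add(g, Mul(Function('L')(-3, -12), 123)) = Add(132, Mul(Add(Rational(-64, 3), Mul(-48, Pow(-12, -1))), 123)) = Add(132, Mul(Add(Rational(-64, 3), Mul(-48, Rational(-1, 12))), 123)) = Add(132, Mul(Add(Rational(-64, 3), 4), 123)) = Add(132, Mul(Rational(-52, 3), 123)) = Add(132, -2132) = -2000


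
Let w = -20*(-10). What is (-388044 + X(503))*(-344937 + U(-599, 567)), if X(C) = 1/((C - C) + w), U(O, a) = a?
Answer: 2672614211163/20 ≈ 1.3363e+11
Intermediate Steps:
w = 200
X(C) = 1/200 (X(C) = 1/((C - C) + 200) = 1/(0 + 200) = 1/200)
(-388044 + X(503))*(-344937 + U(-599, 567)) = (-388044 + 1/200)*(-344937 + 567) = -77608799/200*(-344370) = 2672614211163/20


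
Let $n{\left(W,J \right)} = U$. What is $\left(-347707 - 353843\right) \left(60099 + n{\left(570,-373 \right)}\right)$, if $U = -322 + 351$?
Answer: $-42182798400$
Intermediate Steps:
$U = 29$
$n{\left(W,J \right)} = 29$
$\left(-347707 - 353843\right) \left(60099 + n{\left(570,-373 \right)}\right) = \left(-347707 - 353843\right) \left(60099 + 29\right) = \left(-701550\right) 60128 = -42182798400$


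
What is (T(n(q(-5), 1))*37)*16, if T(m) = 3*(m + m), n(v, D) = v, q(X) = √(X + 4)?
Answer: 3552*I ≈ 3552.0*I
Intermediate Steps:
q(X) = √(4 + X)
T(m) = 6*m (T(m) = 3*(2*m) = 6*m)
(T(n(q(-5), 1))*37)*16 = ((6*√(4 - 5))*37)*16 = ((6*√(-1))*37)*16 = ((6*I)*37)*16 = (222*I)*16 = 3552*I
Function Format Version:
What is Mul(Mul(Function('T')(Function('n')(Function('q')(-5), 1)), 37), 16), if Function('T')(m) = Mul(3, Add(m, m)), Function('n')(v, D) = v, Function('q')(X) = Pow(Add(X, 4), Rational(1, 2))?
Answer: Mul(3552, I) ≈ Mul(3552.0, I)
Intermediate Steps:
Function('q')(X) = Pow(Add(4, X), Rational(1, 2))
Function('T')(m) = Mul(6, m) (Function('T')(m) = Mul(3, Mul(2, m)) = Mul(6, m))
Mul(Mul(Function('T')(Function('n')(Function('q')(-5), 1)), 37), 16) = Mul(Mul(Mul(6, Pow(Add(4, -5), Rational(1, 2))), 37), 16) = Mul(Mul(Mul(6, Pow(-1, Rational(1, 2))), 37), 16) = Mul(Mul(Mul(6, I), 37), 16) = Mul(Mul(222, I), 16) = Mul(3552, I)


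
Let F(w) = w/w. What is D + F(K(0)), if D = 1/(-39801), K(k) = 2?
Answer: 39800/39801 ≈ 0.99998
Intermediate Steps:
D = -1/39801 ≈ -2.5125e-5
F(w) = 1
D + F(K(0)) = -1/39801 + 1 = 39800/39801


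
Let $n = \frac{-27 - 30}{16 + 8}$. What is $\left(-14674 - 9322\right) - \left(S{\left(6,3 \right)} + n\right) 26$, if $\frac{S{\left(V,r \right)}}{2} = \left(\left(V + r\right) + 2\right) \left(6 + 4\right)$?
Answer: $- \frac{118617}{4} \approx -29654.0$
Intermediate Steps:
$S{\left(V,r \right)} = 40 + 20 V + 20 r$ ($S{\left(V,r \right)} = 2 \left(\left(V + r\right) + 2\right) \left(6 + 4\right) = 2 \left(2 + V + r\right) 10 = 2 \left(20 + 10 V + 10 r\right) = 40 + 20 V + 20 r$)
$n = - \frac{19}{8}$ ($n = - \frac{57}{24} = \left(-57\right) \frac{1}{24} = - \frac{19}{8} \approx -2.375$)
$\left(-14674 - 9322\right) - \left(S{\left(6,3 \right)} + n\right) 26 = \left(-14674 - 9322\right) - \left(\left(40 + 20 \cdot 6 + 20 \cdot 3\right) - \frac{19}{8}\right) 26 = -23996 - \left(\left(40 + 120 + 60\right) - \frac{19}{8}\right) 26 = -23996 - \left(220 - \frac{19}{8}\right) 26 = -23996 - \frac{1741}{8} \cdot 26 = -23996 - \frac{22633}{4} = - \frac{118617}{4}$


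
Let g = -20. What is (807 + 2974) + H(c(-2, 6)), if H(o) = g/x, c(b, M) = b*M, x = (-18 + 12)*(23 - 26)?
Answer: 34019/9 ≈ 3779.9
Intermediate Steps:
x = 18 (x = -6*(-3) = 18)
c(b, M) = M*b
H(o) = -10/9 (H(o) = -20/18 = -20*1/18 = -10/9)
(807 + 2974) + H(c(-2, 6)) = (807 + 2974) - 10/9 = 3781 - 10/9 = 34019/9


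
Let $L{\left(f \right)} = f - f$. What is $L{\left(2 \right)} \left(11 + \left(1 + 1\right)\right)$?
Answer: $0$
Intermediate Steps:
$L{\left(f \right)} = 0$
$L{\left(2 \right)} \left(11 + \left(1 + 1\right)\right) = 0 \left(11 + \left(1 + 1\right)\right) = 0 \left(11 + 2\right) = 0 \cdot 13 = 0$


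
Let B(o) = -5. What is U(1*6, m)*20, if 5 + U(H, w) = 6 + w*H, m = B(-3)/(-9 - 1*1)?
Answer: 80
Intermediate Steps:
m = 1/2 (m = -5/(-9 - 1*1) = -5/(-9 - 1) = -5/(-10) = -5*(-1/10) = 1/2 ≈ 0.50000)
U(H, w) = 1 + H*w (U(H, w) = -5 + (6 + w*H) = -5 + (6 + H*w) = 1 + H*w)
U(1*6, m)*20 = (1 + (1*6)*(1/2))*20 = (1 + 6*(1/2))*20 = (1 + 3)*20 = 4*20 = 80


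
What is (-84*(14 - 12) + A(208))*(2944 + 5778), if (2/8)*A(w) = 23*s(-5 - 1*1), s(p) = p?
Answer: -6279840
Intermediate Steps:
A(w) = -552 (A(w) = 4*(23*(-5 - 1*1)) = 4*(23*(-5 - 1)) = 4*(23*(-6)) = 4*(-138) = -552)
(-84*(14 - 12) + A(208))*(2944 + 5778) = (-84*(14 - 12) - 552)*(2944 + 5778) = (-84*2 - 552)*8722 = (-168 - 552)*8722 = -720*8722 = -6279840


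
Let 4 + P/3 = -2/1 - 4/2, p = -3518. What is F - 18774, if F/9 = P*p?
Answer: 741114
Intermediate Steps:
P = -24 (P = -12 + 3*(-2/1 - 4/2) = -12 + 3*(-2*1 - 4*½) = -12 + 3*(-2 - 2) = -12 + 3*(-4) = -12 - 12 = -24)
F = 759888 (F = 9*(-24*(-3518)) = 9*84432 = 759888)
F - 18774 = 759888 - 18774 = 741114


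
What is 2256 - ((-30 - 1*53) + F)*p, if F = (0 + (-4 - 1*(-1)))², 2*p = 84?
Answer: 5364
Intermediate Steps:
p = 42 (p = (½)*84 = 42)
F = 9 (F = (0 + (-4 + 1))² = (0 - 3)² = (-3)² = 9)
2256 - ((-30 - 1*53) + F)*p = 2256 - ((-30 - 1*53) + 9)*42 = 2256 - ((-30 - 53) + 9)*42 = 2256 - (-83 + 9)*42 = 2256 - (-74)*42 = 2256 - 1*(-3108) = 2256 + 3108 = 5364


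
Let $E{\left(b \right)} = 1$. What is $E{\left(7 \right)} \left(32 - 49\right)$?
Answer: $-17$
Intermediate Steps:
$E{\left(7 \right)} \left(32 - 49\right) = 1 \left(32 - 49\right) = 1 \left(-17\right) = -17$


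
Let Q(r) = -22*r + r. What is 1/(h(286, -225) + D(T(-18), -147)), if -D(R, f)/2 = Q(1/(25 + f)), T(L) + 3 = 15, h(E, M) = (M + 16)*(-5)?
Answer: 61/63724 ≈ 0.00095725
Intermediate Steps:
h(E, M) = -80 - 5*M (h(E, M) = (16 + M)*(-5) = -80 - 5*M)
Q(r) = -21*r
T(L) = 12 (T(L) = -3 + 15 = 12)
D(R, f) = 42/(25 + f) (D(R, f) = -(-42)/(25 + f) = 42/(25 + f))
1/(h(286, -225) + D(T(-18), -147)) = 1/((-80 - 5*(-225)) + 42/(25 - 147)) = 1/((-80 + 1125) + 42/(-122)) = 1/(1045 + 42*(-1/122)) = 1/(1045 - 21/61) = 1/(63724/61) = 61/63724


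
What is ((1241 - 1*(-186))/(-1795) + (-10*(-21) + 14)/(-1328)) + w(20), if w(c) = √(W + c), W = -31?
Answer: -143571/148985 + I*√11 ≈ -0.96366 + 3.3166*I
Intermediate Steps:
w(c) = √(-31 + c)
((1241 - 1*(-186))/(-1795) + (-10*(-21) + 14)/(-1328)) + w(20) = ((1241 - 1*(-186))/(-1795) + (-10*(-21) + 14)/(-1328)) + √(-31 + 20) = ((1241 + 186)*(-1/1795) + (210 + 14)*(-1/1328)) + √(-11) = (1427*(-1/1795) + 224*(-1/1328)) + I*√11 = (-1427/1795 - 14/83) + I*√11 = -143571/148985 + I*√11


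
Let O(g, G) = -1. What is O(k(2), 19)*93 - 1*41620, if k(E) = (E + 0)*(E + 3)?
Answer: -41713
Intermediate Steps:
k(E) = E*(3 + E)
O(k(2), 19)*93 - 1*41620 = -1*93 - 1*41620 = -93 - 41620 = -41713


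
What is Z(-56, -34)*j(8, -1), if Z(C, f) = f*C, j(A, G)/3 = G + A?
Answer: 39984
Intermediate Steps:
j(A, G) = 3*A + 3*G (j(A, G) = 3*(G + A) = 3*(A + G) = 3*A + 3*G)
Z(C, f) = C*f
Z(-56, -34)*j(8, -1) = (-56*(-34))*(3*8 + 3*(-1)) = 1904*(24 - 3) = 1904*21 = 39984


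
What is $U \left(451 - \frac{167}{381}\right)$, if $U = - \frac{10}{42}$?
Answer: $- \frac{858320}{8001} \approx -107.28$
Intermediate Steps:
$U = - \frac{5}{21}$ ($U = \left(-10\right) \frac{1}{42} = - \frac{5}{21} \approx -0.2381$)
$U \left(451 - \frac{167}{381}\right) = - \frac{5 \left(451 - \frac{167}{381}\right)}{21} = \left(- \frac{5}{21}\right) \frac{171664}{381} = - \frac{858320}{8001}$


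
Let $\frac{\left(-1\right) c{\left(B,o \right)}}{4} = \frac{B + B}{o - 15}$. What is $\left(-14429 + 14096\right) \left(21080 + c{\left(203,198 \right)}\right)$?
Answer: $- \frac{428017776}{61} \approx -7.0167 \cdot 10^{6}$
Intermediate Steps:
$c{\left(B,o \right)} = - \frac{8 B}{-15 + o}$ ($c{\left(B,o \right)} = - 4 \frac{B + B}{o - 15} = - 4 \frac{2 B}{-15 + o} = - \frac{8 B}{-15 + o}$)
$\left(-14429 + 14096\right) \left(21080 + c{\left(203,198 \right)}\right) = \left(-14429 + 14096\right) \left(21080 - \frac{1624}{-15 + 198}\right) = - 333 \left(21080 - \frac{1624}{183}\right) = \left(-333\right) \frac{3856016}{183} = - \frac{428017776}{61}$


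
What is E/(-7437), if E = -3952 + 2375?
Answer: 1577/7437 ≈ 0.21205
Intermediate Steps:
E = -1577
E/(-7437) = -1577/(-7437) = -1577*(-1/7437) = 1577/7437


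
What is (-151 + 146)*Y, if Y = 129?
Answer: -645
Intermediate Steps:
(-151 + 146)*Y = (-151 + 146)*129 = -5*129 = -645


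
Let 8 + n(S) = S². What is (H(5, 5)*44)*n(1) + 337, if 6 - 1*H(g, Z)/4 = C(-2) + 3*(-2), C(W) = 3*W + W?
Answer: -24303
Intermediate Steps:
C(W) = 4*W
n(S) = -8 + S²
H(g, Z) = 80 (H(g, Z) = 24 - 4*(4*(-2) + 3*(-2)) = 24 - 4*(-8 - 6) = 24 - 4*(-14) = 24 + 56 = 80)
(H(5, 5)*44)*n(1) + 337 = (80*44)*(-8 + 1²) + 337 = 3520*(-8 + 1) + 337 = 3520*(-7) + 337 = -24640 + 337 = -24303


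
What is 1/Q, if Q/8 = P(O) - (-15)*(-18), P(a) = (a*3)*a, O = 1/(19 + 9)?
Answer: -98/211677 ≈ -0.00046297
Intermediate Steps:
O = 1/28 ≈ 0.035714
P(a) = 3*a**2 (P(a) = (3*a)*a = 3*a**2)
Q = -211677/98 (Q = 8*(3*(1/28)**2 - (-15)*(-18)) = 8*(3*(1/784) - 1*270) = 8*(3/784 - 270) = 8*(-211677/784) = -211677/98 ≈ -2160.0)
1/Q = 1/(-211677/98) = -98/211677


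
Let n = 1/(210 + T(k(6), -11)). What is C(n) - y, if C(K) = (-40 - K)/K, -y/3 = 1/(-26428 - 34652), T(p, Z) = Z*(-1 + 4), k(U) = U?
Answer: -144169161/20360 ≈ -7081.0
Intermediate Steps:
T(p, Z) = 3*Z (T(p, Z) = Z*3 = 3*Z)
n = 1/177 (n = 1/(210 + 3*(-11)) = 1/(210 - 33) = 1/177 ≈ 0.0056497)
y = 1/20360 (y = -3/(-26428 - 34652) = -3/(-61080) = -3*(-1/61080) = 1/20360 ≈ 4.9116e-5)
C(K) = (-40 - K)/K
C(n) - y = (-40 - 1*1/177)/(1/177) - 1*1/20360 = 177*(-40 - 1/177) - 1/20360 = 177*(-7081/177) - 1/20360 = -7081 - 1/20360 = -144169161/20360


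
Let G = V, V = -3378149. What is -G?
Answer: 3378149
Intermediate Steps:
G = -3378149
-G = -1*(-3378149) = 3378149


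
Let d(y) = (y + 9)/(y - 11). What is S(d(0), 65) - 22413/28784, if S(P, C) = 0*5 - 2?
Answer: -79981/28784 ≈ -2.7787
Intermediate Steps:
d(y) = (9 + y)/(-11 + y)
S(P, C) = -2 (S(P, C) = 0 - 2 = -2)
S(d(0), 65) - 22413/28784 = -2 - 22413/28784 = -79981/28784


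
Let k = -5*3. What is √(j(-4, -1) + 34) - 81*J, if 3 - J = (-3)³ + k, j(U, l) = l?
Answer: -3645 + √33 ≈ -3639.3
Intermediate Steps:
k = -15
J = 45 (J = 3 - ((-3)³ - 15) = 3 - (-27 - 15) = 3 - 1*(-42) = 3 + 42 = 45)
√(j(-4, -1) + 34) - 81*J = √(-1 + 34) - 81*45 = √33 - 3645 = -3645 + √33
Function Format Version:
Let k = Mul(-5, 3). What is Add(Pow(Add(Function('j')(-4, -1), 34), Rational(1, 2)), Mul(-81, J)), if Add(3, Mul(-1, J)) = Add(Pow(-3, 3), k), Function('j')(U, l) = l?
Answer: Add(-3645, Pow(33, Rational(1, 2))) ≈ -3639.3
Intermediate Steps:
k = -15
J = 45 (J = Add(3, Mul(-1, Add(Pow(-3, 3), -15))) = Add(3, Mul(-1, Add(-27, -15))) = Add(3, Mul(-1, -42)) = Add(3, 42) = 45)
Add(Pow(Add(Function('j')(-4, -1), 34), Rational(1, 2)), Mul(-81, J)) = Add(Pow(Add(-1, 34), Rational(1, 2)), Mul(-81, 45)) = Add(Pow(33, Rational(1, 2)), -3645) = Add(-3645, Pow(33, Rational(1, 2)))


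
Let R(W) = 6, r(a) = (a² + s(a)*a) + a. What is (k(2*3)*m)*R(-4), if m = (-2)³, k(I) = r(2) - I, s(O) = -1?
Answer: 96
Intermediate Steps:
r(a) = a² (r(a) = (a² - a) + a = a²)
k(I) = 4 - I (k(I) = 2² - I = 4 - I)
m = -8
(k(2*3)*m)*R(-4) = ((4 - 2*3)*(-8))*6 = ((4 - 1*6)*(-8))*6 = ((4 - 6)*(-8))*6 = -2*(-8)*6 = 16*6 = 96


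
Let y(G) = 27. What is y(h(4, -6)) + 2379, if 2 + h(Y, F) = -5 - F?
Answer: 2406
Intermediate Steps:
h(Y, F) = -7 - F (h(Y, F) = -2 + (-5 - F) = -7 - F)
y(h(4, -6)) + 2379 = 27 + 2379 = 2406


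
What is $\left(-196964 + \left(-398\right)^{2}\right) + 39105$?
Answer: $545$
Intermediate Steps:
$\left(-196964 + \left(-398\right)^{2}\right) + 39105 = \left(-196964 + 158404\right) + 39105 = -38560 + 39105 = 545$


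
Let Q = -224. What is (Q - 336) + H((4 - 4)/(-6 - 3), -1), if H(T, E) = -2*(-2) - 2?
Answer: -558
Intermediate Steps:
H(T, E) = 2 (H(T, E) = 4 - 2 = 2)
(Q - 336) + H((4 - 4)/(-6 - 3), -1) = (-224 - 336) + 2 = -560 + 2 = -558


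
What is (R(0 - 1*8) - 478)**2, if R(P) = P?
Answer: 236196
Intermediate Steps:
(R(0 - 1*8) - 478)**2 = ((0 - 1*8) - 478)**2 = ((0 - 8) - 478)**2 = (-8 - 478)**2 = (-486)**2 = 236196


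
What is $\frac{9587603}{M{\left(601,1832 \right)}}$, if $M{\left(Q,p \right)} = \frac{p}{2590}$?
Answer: $\frac{12415945885}{916} \approx 1.3555 \cdot 10^{7}$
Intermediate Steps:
$M{\left(Q,p \right)} = \frac{p}{2590}$ ($M{\left(Q,p \right)} = p \frac{1}{2590} = \frac{p}{2590}$)
$\frac{9587603}{M{\left(601,1832 \right)}} = \frac{9587603}{\frac{1}{2590} \cdot 1832} = \frac{9587603}{\frac{916}{1295}} = 9587603 \cdot \frac{1295}{916} = \frac{12415945885}{916}$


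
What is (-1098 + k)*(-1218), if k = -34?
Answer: 1378776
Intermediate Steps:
(-1098 + k)*(-1218) = (-1098 - 34)*(-1218) = -1132*(-1218) = 1378776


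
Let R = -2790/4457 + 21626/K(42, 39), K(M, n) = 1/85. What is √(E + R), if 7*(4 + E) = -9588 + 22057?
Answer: √1791001800722603/31199 ≈ 1356.5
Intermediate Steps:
E = 12441/7 (E = -4 + (-9588 + 22057)/7 = -4 + (⅐)*12469 = -4 + 12469/7 = 12441/7 ≈ 1777.3)
K(M, n) = 1/85
R = 8192899180/4457 (R = -2790/4457 + 21626/(1/85) = -2790*1/4457 + 21626*85 = -2790/4457 + 1838210 = 8192899180/4457 ≈ 1.8382e+6)
√(E + R) = √(12441/7 + 8192899180/4457) = √(57405743797/31199) = √1791001800722603/31199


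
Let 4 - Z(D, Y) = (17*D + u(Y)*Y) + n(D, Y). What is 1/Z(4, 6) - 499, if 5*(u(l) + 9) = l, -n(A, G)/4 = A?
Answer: -2999/6 ≈ -499.83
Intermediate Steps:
n(A, G) = -4*A
u(l) = -9 + l/5
Z(D, Y) = 4 - 13*D - Y*(-9 + Y/5) (Z(D, Y) = 4 - ((17*D + (-9 + Y/5)*Y) - 4*D) = 4 - ((17*D + Y*(-9 + Y/5)) - 4*D) = 4 - (13*D + Y*(-9 + Y/5)) = 4 + (-13*D - Y*(-9 + Y/5)) = 4 - 13*D - Y*(-9 + Y/5))
1/Z(4, 6) - 499 = 1/(4 - 13*4 - 1/5*6*(-45 + 6)) - 499 = 1/(4 - 52 - 1/5*6*(-39)) - 499 = 1/(4 - 52 + 234/5) - 499 = 1/(-6/5) - 499 = -5/6 - 499 = -2999/6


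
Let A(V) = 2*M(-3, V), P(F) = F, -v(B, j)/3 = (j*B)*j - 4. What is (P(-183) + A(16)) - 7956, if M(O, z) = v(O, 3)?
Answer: -7953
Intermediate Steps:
v(B, j) = 12 - 3*B*j**2 (v(B, j) = -3*((j*B)*j - 4) = -3*((B*j)*j - 4) = -3*(B*j**2 - 4) = -3*(-4 + B*j**2) = 12 - 3*B*j**2)
M(O, z) = 12 - 27*O (M(O, z) = 12 - 3*O*3**2 = 12 - 3*O*9 = 12 - 27*O)
A(V) = 186 (A(V) = 2*(12 - 27*(-3)) = 2*(12 + 81) = 2*93 = 186)
(P(-183) + A(16)) - 7956 = (-183 + 186) - 7956 = 3 - 7956 = -7953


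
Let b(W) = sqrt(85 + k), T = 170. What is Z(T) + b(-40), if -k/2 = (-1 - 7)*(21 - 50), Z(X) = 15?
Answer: 15 + I*sqrt(379) ≈ 15.0 + 19.468*I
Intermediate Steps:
k = -464 (k = -2*(-1 - 7)*(21 - 50) = -(-16)*(-29) = -2*232 = -464)
b(W) = I*sqrt(379) (b(W) = sqrt(85 - 464) = sqrt(-379) = I*sqrt(379))
Z(T) + b(-40) = 15 + I*sqrt(379)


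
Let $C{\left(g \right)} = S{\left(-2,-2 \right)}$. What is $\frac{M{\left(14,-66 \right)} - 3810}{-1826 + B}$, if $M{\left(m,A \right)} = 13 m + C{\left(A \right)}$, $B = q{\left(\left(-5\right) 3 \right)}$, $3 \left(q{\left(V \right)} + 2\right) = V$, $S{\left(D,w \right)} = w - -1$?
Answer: $\frac{3629}{1833} \approx 1.9798$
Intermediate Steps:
$S{\left(D,w \right)} = 1 + w$ ($S{\left(D,w \right)} = w + 1 = 1 + w$)
$q{\left(V \right)} = -2 + \frac{V}{3}$
$C{\left(g \right)} = -1$ ($C{\left(g \right)} = 1 - 2 = -1$)
$B = -7$ ($B = -2 + \frac{\left(-5\right) 3}{3} = -2 + \frac{1}{3} \left(-15\right) = -2 - 5 = -7$)
$M{\left(m,A \right)} = -1 + 13 m$ ($M{\left(m,A \right)} = 13 m - 1 = -1 + 13 m$)
$\frac{M{\left(14,-66 \right)} - 3810}{-1826 + B} = \frac{\left(-1 + 13 \cdot 14\right) - 3810}{-1826 - 7} = \frac{\left(-1 + 182\right) - 3810}{-1833} = \left(181 - 3810\right) \left(- \frac{1}{1833}\right) = \left(-3629\right) \left(- \frac{1}{1833}\right) = \frac{3629}{1833}$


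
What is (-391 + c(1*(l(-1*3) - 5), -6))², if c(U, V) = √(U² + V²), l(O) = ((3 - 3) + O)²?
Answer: 152933 - 1564*√13 ≈ 1.4729e+5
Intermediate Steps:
l(O) = O² (l(O) = (0 + O)² = O²)
(-391 + c(1*(l(-1*3) - 5), -6))² = (-391 + √((1*((-1*3)² - 5))² + (-6)²))² = (-391 + √((1*((-3)² - 5))² + 36))² = (-391 + √((1*(9 - 5))² + 36))² = (-391 + √((1*4)² + 36))² = (-391 + √(4² + 36))² = (-391 + √(16 + 36))² = (-391 + √52)² = (-391 + 2*√13)²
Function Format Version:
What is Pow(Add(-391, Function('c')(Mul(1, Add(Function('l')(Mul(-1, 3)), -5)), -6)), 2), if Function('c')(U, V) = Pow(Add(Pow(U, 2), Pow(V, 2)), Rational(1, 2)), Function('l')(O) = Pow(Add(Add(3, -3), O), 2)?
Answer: Add(152933, Mul(-1564, Pow(13, Rational(1, 2)))) ≈ 1.4729e+5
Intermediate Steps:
Function('l')(O) = Pow(O, 2) (Function('l')(O) = Pow(Add(0, O), 2) = Pow(O, 2))
Pow(Add(-391, Function('c')(Mul(1, Add(Function('l')(Mul(-1, 3)), -5)), -6)), 2) = Pow(Add(-391, Pow(Add(Pow(Mul(1, Add(Pow(Mul(-1, 3), 2), -5)), 2), Pow(-6, 2)), Rational(1, 2))), 2) = Pow(Add(-391, Pow(Add(Pow(Mul(1, Add(Pow(-3, 2), -5)), 2), 36), Rational(1, 2))), 2) = Pow(Add(-391, Pow(Add(Pow(Mul(1, Add(9, -5)), 2), 36), Rational(1, 2))), 2) = Pow(Add(-391, Pow(Add(Pow(Mul(1, 4), 2), 36), Rational(1, 2))), 2) = Pow(Add(-391, Pow(Add(Pow(4, 2), 36), Rational(1, 2))), 2) = Pow(Add(-391, Pow(Add(16, 36), Rational(1, 2))), 2) = Pow(Add(-391, Pow(52, Rational(1, 2))), 2) = Pow(Add(-391, Mul(2, Pow(13, Rational(1, 2)))), 2)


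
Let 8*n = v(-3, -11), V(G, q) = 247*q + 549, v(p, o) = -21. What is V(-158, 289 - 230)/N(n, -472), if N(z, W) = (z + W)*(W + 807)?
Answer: -120976/1271995 ≈ -0.095107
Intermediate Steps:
V(G, q) = 549 + 247*q
n = -21/8 (n = (1/8)*(-21) = -21/8 ≈ -2.6250)
N(z, W) = (807 + W)*(W + z) (N(z, W) = (W + z)*(807 + W) = (807 + W)*(W + z))
V(-158, 289 - 230)/N(n, -472) = (549 + 247*(289 - 230))/((-472)**2 + 807*(-472) + 807*(-21/8) - 472*(-21/8)) = (549 + 247*59)/(222784 - 380904 - 16947/8 + 1239) = (549 + 14573)/(-1271995/8) = 15122*(-8/1271995) = -120976/1271995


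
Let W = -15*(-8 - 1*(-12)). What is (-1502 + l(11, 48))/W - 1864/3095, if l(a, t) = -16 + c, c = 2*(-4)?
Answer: 461113/18570 ≈ 24.831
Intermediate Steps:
c = -8
l(a, t) = -24 (l(a, t) = -16 - 8 = -24)
W = -60 (W = -15*(-8 + 12) = -15*4 = -60)
(-1502 + l(11, 48))/W - 1864/3095 = (-1502 - 24)/(-60) - 1864/3095 = -1526*(-1/60) - 1864*1/3095 = 763/30 - 1864/3095 = 461113/18570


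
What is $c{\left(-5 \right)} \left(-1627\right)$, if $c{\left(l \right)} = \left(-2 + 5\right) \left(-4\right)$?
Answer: $19524$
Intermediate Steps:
$c{\left(l \right)} = -12$ ($c{\left(l \right)} = 3 \left(-4\right) = -12$)
$c{\left(-5 \right)} \left(-1627\right) = \left(-12\right) \left(-1627\right) = 19524$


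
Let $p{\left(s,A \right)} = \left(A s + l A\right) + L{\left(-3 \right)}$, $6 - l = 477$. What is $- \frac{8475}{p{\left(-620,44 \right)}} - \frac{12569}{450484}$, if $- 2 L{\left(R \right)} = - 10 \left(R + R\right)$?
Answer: $\frac{1607056277}{10819274228} \approx 0.14854$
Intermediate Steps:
$L{\left(R \right)} = 10 R$ ($L{\left(R \right)} = - \frac{\left(-10\right) \left(R + R\right)}{2} = - \frac{\left(-10\right) 2 R}{2} = - \frac{\left(-20\right) R}{2} = 10 R$)
$l = -471$ ($l = 6 - 477 = -471$)
$p{\left(s,A \right)} = -30 - 471 A + A s$ ($p{\left(s,A \right)} = \left(A s - 471 A\right) + 10 \left(-3\right) = \left(- 471 A + A s\right) - 30 = -30 - 471 A + A s$)
$- \frac{8475}{p{\left(-620,44 \right)}} - \frac{12569}{450484} = - \frac{8475}{-30 - 20724 + 44 \left(-620\right)} - \frac{12569}{450484} = - \frac{8475}{-30 - 20724 - 27280} - \frac{12569}{450484} = - \frac{8475}{-48034} - \frac{12569}{450484} = \left(-8475\right) \left(- \frac{1}{48034}\right) - \frac{12569}{450484} = \frac{8475}{48034} - \frac{12569}{450484} = \frac{1607056277}{10819274228}$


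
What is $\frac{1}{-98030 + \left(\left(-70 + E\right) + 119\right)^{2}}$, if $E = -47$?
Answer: $- \frac{1}{98026} \approx -1.0201 \cdot 10^{-5}$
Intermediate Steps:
$\frac{1}{-98030 + \left(\left(-70 + E\right) + 119\right)^{2}} = \frac{1}{-98030 + \left(\left(-70 - 47\right) + 119\right)^{2}} = \frac{1}{-98030 + \left(-117 + 119\right)^{2}} = \frac{1}{-98030 + 2^{2}} = \frac{1}{-98030 + 4} = \frac{1}{-98026} = - \frac{1}{98026}$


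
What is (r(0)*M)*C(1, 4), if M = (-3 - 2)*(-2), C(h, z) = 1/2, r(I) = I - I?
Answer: 0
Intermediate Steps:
r(I) = 0
C(h, z) = ½
M = 10 (M = -5*(-2) = 10)
(r(0)*M)*C(1, 4) = (0*10)*(½) = 0*(½) = 0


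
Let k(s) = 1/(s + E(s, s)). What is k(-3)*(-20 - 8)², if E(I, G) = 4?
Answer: 784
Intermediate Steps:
k(s) = 1/(4 + s) (k(s) = 1/(s + 4) = 1/(4 + s))
k(-3)*(-20 - 8)² = (-20 - 8)²/(4 - 3) = (-28)²/1 = 1*784 = 784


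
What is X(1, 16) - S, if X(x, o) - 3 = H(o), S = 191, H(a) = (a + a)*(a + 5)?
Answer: 484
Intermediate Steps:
H(a) = 2*a*(5 + a) (H(a) = (2*a)*(5 + a) = 2*a*(5 + a))
X(x, o) = 3 + 2*o*(5 + o)
X(1, 16) - S = (3 + 2*16*(5 + 16)) - 1*191 = (3 + 2*16*21) - 191 = (3 + 672) - 191 = 675 - 191 = 484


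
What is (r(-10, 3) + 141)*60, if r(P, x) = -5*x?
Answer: 7560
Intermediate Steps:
(r(-10, 3) + 141)*60 = (-5*3 + 141)*60 = (-15 + 141)*60 = 126*60 = 7560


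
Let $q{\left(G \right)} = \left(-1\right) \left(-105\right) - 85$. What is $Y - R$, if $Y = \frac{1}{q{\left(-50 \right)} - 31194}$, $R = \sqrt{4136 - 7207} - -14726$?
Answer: $- \frac{459068325}{31174} - i \sqrt{3071} \approx -14726.0 - 55.417 i$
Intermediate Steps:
$q{\left(G \right)} = 20$ ($q{\left(G \right)} = 105 - 85 = 20$)
$R = 14726 + i \sqrt{3071}$ ($R = \sqrt{-3071} + 14726 = i \sqrt{3071} + 14726 = 14726 + i \sqrt{3071} \approx 14726.0 + 55.417 i$)
$Y = - \frac{1}{31174}$ ($Y = \frac{1}{20 - 31194} = \frac{1}{-31174} = - \frac{1}{31174} \approx -3.2078 \cdot 10^{-5}$)
$Y - R = - \frac{1}{31174} - \left(14726 + i \sqrt{3071}\right) = - \frac{459068325}{31174} - i \sqrt{3071}$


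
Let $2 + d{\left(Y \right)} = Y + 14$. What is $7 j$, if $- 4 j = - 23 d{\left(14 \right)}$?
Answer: $\frac{2093}{2} \approx 1046.5$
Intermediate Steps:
$d{\left(Y \right)} = 12 + Y$ ($d{\left(Y \right)} = -2 + \left(Y + 14\right) = -2 + \left(14 + Y\right) = 12 + Y$)
$j = \frac{299}{2}$ ($j = - \frac{\left(-23\right) \left(12 + 14\right)}{4} = - \frac{\left(-23\right) 26}{4} = \left(- \frac{1}{4}\right) \left(-598\right) = \frac{299}{2} \approx 149.5$)
$7 j = 7 \cdot \frac{299}{2} = \frac{2093}{2}$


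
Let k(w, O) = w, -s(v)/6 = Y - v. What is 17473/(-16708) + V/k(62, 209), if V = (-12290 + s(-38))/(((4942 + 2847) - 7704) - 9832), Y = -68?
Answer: -5178422321/5048439156 ≈ -1.0257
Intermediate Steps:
s(v) = 408 + 6*v (s(v) = -6*(-68 - v) = 408 + 6*v)
V = 12110/9747 (V = (-12290 + (408 + 6*(-38)))/(((4942 + 2847) - 7704) - 9832) = (-12290 + (408 - 228))/((7789 - 7704) - 9832) = (-12290 + 180)/(85 - 9832) = -12110/(-9747) = -12110*(-1/9747) = 12110/9747 ≈ 1.2424)
17473/(-16708) + V/k(62, 209) = 17473/(-16708) + (12110/9747)/62 = 17473*(-1/16708) + (12110/9747)*(1/62) = -17473/16708 + 6055/302157 = -5178422321/5048439156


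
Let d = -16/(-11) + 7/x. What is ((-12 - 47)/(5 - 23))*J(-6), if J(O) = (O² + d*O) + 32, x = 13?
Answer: 236413/1287 ≈ 183.69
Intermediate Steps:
d = 285/143 (d = -16/(-11) + 7/13 = -16*(-1/11) + 7*(1/13) = 16/11 + 7/13 = 285/143 ≈ 1.9930)
J(O) = 32 + O² + 285*O/143 (J(O) = (O² + 285*O/143) + 32 = 32 + O² + 285*O/143)
((-12 - 47)/(5 - 23))*J(-6) = ((-12 - 47)/(5 - 23))*(32 + (-6)² + (285/143)*(-6)) = (-59/(-18))*(32 + 36 - 1710/143) = -59*(-1/18)*(8014/143) = (59/18)*(8014/143) = 236413/1287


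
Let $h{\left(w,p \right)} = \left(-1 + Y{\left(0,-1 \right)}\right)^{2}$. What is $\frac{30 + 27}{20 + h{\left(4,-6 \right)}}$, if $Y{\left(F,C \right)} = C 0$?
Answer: $\frac{19}{7} \approx 2.7143$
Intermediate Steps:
$Y{\left(F,C \right)} = 0$
$h{\left(w,p \right)} = 1$ ($h{\left(w,p \right)} = \left(-1 + 0\right)^{2} = \left(-1\right)^{2} = 1$)
$\frac{30 + 27}{20 + h{\left(4,-6 \right)}} = \frac{30 + 27}{20 + 1} = \frac{1}{21} \cdot 57 = \frac{19}{7}$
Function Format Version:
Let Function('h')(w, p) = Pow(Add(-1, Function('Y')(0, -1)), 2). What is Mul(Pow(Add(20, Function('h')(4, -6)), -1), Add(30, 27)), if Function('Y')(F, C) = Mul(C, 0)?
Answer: Rational(19, 7) ≈ 2.7143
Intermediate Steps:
Function('Y')(F, C) = 0
Function('h')(w, p) = 1 (Function('h')(w, p) = Pow(Add(-1, 0), 2) = Pow(-1, 2) = 1)
Mul(Pow(Add(20, Function('h')(4, -6)), -1), Add(30, 27)) = Mul(Pow(Add(20, 1), -1), Add(30, 27)) = Mul(Pow(21, -1), 57) = Mul(Rational(1, 21), 57) = Rational(19, 7)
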